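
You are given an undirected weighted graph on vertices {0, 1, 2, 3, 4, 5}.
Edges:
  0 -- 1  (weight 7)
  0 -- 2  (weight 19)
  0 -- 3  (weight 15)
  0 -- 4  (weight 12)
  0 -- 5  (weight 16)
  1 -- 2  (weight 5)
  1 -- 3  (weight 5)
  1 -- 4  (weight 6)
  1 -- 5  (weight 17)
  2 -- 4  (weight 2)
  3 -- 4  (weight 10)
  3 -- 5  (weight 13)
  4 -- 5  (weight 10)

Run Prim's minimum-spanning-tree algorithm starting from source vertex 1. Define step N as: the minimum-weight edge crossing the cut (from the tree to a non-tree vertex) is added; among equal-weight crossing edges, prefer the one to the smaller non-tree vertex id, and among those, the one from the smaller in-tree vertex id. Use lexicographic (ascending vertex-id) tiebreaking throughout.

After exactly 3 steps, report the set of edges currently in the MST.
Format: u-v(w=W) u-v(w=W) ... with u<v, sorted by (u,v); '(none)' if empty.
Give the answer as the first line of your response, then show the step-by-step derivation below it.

1-2(w=5) 1-3(w=5) 2-4(w=2)

step 1: add edge 1-2 (w=5); MST = {1-2(w=5)}
step 2: add edge 2-4 (w=2); MST = {1-2(w=5) 2-4(w=2)}
step 3: add edge 1-3 (w=5); MST = {1-2(w=5) 1-3(w=5) 2-4(w=2)}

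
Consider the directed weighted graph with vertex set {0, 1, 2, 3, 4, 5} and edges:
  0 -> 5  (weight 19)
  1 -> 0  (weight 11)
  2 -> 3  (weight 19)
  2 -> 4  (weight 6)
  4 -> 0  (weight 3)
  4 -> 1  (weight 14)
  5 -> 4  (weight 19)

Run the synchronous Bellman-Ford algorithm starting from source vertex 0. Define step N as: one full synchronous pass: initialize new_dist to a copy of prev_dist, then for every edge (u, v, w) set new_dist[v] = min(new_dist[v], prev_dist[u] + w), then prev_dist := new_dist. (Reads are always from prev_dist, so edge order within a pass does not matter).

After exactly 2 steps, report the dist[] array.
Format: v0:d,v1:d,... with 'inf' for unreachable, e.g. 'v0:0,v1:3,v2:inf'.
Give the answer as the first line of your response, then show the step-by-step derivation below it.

v0:0,v1:inf,v2:inf,v3:inf,v4:38,v5:19

step 1: dist = v0:0,v1:inf,v2:inf,v3:inf,v4:inf,v5:19
step 2: dist = v0:0,v1:inf,v2:inf,v3:inf,v4:38,v5:19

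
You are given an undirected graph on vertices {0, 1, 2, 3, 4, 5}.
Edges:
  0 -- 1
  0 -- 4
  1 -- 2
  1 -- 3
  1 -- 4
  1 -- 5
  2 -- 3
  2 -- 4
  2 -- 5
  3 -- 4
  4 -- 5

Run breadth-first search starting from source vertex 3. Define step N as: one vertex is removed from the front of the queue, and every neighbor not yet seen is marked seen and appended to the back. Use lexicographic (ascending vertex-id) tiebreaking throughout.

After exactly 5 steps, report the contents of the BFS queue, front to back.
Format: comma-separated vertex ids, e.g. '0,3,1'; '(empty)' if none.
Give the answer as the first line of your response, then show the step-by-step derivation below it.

5

step 1: dequeue 3; queue=[1,2,4]; order=3
step 2: dequeue 1; queue=[2,4,0,5]; order=3,1
step 3: dequeue 2; queue=[4,0,5]; order=3,1,2
step 4: dequeue 4; queue=[0,5]; order=3,1,2,4
step 5: dequeue 0; queue=[5]; order=3,1,2,4,0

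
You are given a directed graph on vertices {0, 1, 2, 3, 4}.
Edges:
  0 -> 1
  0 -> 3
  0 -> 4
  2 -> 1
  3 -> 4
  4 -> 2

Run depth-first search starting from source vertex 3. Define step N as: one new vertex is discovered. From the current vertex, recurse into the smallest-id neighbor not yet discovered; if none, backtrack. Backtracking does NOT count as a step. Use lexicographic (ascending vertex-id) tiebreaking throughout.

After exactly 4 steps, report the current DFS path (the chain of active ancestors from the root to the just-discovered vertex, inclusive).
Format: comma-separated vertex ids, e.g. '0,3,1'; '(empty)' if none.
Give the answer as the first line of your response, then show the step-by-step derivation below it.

3,4,2,1

step 1: discover 3; path=3; order=3
step 2: discover 4; path=3>4; order=3,4
step 3: discover 2; path=3>4>2; order=3,4,2
step 4: discover 1; path=3>4>2>1; order=3,4,2,1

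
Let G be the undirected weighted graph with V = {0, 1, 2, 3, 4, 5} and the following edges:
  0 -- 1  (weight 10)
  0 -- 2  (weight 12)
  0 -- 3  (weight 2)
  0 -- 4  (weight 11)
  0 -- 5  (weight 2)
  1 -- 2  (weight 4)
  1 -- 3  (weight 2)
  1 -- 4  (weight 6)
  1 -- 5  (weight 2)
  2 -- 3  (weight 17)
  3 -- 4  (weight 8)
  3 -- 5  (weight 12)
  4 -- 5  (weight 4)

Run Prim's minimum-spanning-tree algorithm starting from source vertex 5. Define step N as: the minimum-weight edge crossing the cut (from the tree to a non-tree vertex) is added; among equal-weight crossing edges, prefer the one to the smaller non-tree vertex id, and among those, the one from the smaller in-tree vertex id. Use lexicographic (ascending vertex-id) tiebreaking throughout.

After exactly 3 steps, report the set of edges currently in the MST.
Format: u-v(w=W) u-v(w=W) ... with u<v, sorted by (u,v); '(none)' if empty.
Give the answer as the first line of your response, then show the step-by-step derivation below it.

0-3(w=2) 0-5(w=2) 1-5(w=2)

step 1: add edge 0-5 (w=2); MST = {0-5(w=2)}
step 2: add edge 1-5 (w=2); MST = {0-5(w=2) 1-5(w=2)}
step 3: add edge 0-3 (w=2); MST = {0-3(w=2) 0-5(w=2) 1-5(w=2)}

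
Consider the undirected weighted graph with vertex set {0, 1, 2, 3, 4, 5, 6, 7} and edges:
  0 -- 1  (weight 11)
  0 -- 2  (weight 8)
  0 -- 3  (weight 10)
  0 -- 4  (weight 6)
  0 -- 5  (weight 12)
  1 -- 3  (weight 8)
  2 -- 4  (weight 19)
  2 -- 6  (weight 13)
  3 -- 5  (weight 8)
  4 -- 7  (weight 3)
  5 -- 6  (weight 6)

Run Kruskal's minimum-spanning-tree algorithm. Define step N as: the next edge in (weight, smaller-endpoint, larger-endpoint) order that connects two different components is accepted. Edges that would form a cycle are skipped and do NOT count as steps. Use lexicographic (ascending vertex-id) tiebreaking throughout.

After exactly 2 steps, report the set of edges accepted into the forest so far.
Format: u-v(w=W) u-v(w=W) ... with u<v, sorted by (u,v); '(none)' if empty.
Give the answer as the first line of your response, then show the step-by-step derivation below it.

0-4(w=6) 4-7(w=3)

step 1: add edge 4-7 (w=3); MST = {4-7(w=3)}
step 2: add edge 0-4 (w=6); MST = {0-4(w=6) 4-7(w=3)}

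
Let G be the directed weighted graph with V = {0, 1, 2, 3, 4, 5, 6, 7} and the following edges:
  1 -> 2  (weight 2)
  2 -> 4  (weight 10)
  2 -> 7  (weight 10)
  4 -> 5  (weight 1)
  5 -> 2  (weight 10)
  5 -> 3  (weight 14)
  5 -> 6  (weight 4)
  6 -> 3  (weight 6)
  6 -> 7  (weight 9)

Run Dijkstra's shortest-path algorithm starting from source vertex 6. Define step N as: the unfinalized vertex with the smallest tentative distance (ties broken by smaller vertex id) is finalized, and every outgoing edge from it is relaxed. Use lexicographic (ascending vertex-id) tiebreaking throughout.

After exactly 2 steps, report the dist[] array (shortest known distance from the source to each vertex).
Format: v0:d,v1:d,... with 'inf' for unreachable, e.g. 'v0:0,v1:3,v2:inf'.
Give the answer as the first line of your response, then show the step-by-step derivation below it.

v0:inf,v1:inf,v2:inf,v3:6,v4:inf,v5:inf,v6:0,v7:9

step 1: dist = v0:inf,v1:inf,v2:inf,v3:6,v4:inf,v5:inf,v6:0,v7:9
step 2: dist = v0:inf,v1:inf,v2:inf,v3:6,v4:inf,v5:inf,v6:0,v7:9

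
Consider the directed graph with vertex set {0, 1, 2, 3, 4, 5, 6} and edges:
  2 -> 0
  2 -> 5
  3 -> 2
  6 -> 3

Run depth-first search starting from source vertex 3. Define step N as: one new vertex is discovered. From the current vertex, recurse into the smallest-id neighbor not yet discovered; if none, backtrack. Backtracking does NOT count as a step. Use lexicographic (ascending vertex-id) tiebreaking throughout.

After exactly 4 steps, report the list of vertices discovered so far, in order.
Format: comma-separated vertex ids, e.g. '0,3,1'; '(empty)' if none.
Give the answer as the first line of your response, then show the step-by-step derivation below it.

3,2,0,5

step 1: discover 3; path=3; order=3
step 2: discover 2; path=3>2; order=3,2
step 3: discover 0; path=3>2>0; order=3,2,0
step 4: discover 5; path=3>2>5; order=3,2,0,5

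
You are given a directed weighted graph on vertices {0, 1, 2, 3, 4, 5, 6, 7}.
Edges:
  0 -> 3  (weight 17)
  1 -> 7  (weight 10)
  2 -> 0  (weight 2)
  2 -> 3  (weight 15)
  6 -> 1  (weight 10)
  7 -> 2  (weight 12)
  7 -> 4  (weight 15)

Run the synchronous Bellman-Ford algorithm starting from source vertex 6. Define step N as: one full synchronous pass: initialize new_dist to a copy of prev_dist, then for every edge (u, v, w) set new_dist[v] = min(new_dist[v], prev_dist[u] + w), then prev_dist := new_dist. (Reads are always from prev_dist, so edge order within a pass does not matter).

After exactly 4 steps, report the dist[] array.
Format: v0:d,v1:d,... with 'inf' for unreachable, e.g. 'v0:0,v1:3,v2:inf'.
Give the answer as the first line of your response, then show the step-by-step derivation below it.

v0:34,v1:10,v2:32,v3:47,v4:35,v5:inf,v6:0,v7:20

step 1: dist = v0:inf,v1:10,v2:inf,v3:inf,v4:inf,v5:inf,v6:0,v7:inf
step 2: dist = v0:inf,v1:10,v2:inf,v3:inf,v4:inf,v5:inf,v6:0,v7:20
step 3: dist = v0:inf,v1:10,v2:32,v3:inf,v4:35,v5:inf,v6:0,v7:20
step 4: dist = v0:34,v1:10,v2:32,v3:47,v4:35,v5:inf,v6:0,v7:20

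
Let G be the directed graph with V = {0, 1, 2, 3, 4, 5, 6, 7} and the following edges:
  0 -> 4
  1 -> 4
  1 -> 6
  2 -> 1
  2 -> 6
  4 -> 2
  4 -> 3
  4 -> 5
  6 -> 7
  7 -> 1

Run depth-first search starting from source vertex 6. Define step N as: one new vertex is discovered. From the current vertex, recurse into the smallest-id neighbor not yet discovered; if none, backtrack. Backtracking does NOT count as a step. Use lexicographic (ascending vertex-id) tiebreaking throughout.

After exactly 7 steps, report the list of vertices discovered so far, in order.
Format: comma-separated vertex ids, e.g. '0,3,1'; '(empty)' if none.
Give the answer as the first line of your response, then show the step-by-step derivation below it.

6,7,1,4,2,3,5

step 1: discover 6; path=6; order=6
step 2: discover 7; path=6>7; order=6,7
step 3: discover 1; path=6>7>1; order=6,7,1
step 4: discover 4; path=6>7>1>4; order=6,7,1,4
step 5: discover 2; path=6>7>1>4>2; order=6,7,1,4,2
step 6: discover 3; path=6>7>1>4>3; order=6,7,1,4,2,3
step 7: discover 5; path=6>7>1>4>5; order=6,7,1,4,2,3,5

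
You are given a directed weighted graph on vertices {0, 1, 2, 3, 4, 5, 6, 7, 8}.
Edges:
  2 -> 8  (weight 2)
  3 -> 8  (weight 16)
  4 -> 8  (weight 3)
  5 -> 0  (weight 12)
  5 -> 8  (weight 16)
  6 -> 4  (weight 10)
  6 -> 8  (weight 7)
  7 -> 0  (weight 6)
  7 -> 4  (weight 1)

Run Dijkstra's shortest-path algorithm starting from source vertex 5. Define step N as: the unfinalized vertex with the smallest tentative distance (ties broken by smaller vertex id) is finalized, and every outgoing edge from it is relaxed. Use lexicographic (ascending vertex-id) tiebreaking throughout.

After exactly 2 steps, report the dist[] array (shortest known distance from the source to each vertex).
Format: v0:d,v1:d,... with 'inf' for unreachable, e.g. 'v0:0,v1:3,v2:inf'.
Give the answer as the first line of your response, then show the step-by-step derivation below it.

v0:12,v1:inf,v2:inf,v3:inf,v4:inf,v5:0,v6:inf,v7:inf,v8:16

step 1: dist = v0:12,v1:inf,v2:inf,v3:inf,v4:inf,v5:0,v6:inf,v7:inf,v8:16
step 2: dist = v0:12,v1:inf,v2:inf,v3:inf,v4:inf,v5:0,v6:inf,v7:inf,v8:16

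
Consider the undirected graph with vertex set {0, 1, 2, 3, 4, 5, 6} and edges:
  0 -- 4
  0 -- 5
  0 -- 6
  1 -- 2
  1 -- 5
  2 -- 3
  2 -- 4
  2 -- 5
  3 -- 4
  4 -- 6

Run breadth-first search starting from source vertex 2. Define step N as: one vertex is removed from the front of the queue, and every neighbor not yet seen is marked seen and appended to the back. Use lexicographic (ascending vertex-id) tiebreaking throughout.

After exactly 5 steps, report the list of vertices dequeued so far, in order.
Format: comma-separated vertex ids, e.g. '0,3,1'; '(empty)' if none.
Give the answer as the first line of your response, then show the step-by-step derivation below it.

2,1,3,4,5

step 1: dequeue 2; queue=[1,3,4,5]; order=2
step 2: dequeue 1; queue=[3,4,5]; order=2,1
step 3: dequeue 3; queue=[4,5]; order=2,1,3
step 4: dequeue 4; queue=[5,0,6]; order=2,1,3,4
step 5: dequeue 5; queue=[0,6]; order=2,1,3,4,5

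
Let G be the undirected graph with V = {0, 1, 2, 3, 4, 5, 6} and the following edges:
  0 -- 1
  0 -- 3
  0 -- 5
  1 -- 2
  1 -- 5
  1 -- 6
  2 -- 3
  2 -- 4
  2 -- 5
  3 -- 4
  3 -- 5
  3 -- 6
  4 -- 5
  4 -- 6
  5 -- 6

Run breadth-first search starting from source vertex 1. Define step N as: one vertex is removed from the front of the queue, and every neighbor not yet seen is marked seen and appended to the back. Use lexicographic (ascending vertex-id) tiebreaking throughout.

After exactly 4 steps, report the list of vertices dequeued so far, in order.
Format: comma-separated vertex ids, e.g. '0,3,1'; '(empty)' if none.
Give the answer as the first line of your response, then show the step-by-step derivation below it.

1,0,2,5

step 1: dequeue 1; queue=[0,2,5,6]; order=1
step 2: dequeue 0; queue=[2,5,6,3]; order=1,0
step 3: dequeue 2; queue=[5,6,3,4]; order=1,0,2
step 4: dequeue 5; queue=[6,3,4]; order=1,0,2,5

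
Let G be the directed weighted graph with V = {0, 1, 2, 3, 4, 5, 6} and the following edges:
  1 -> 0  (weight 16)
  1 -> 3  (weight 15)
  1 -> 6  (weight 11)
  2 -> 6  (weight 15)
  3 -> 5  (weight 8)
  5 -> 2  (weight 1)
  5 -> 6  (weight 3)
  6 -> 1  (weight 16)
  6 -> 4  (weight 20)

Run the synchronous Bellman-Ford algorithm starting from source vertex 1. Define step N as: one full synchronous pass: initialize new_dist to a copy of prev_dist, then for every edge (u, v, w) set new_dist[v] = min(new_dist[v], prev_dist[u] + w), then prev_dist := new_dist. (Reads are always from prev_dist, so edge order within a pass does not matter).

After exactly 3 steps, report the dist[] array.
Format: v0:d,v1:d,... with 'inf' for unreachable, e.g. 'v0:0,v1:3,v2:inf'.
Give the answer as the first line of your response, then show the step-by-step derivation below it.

v0:16,v1:0,v2:24,v3:15,v4:31,v5:23,v6:11

step 1: dist = v0:16,v1:0,v2:inf,v3:15,v4:inf,v5:inf,v6:11
step 2: dist = v0:16,v1:0,v2:inf,v3:15,v4:31,v5:23,v6:11
step 3: dist = v0:16,v1:0,v2:24,v3:15,v4:31,v5:23,v6:11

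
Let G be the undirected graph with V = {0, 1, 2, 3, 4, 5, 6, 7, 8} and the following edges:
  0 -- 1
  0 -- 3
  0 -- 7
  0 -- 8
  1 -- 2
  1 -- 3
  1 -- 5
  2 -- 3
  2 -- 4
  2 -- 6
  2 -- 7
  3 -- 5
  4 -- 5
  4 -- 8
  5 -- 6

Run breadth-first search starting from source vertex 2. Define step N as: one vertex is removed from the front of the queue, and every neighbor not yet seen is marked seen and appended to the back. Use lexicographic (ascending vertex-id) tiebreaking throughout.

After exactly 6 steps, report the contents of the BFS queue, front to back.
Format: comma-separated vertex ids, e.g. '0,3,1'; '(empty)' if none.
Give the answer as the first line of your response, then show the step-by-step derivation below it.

0,5,8

step 1: dequeue 2; queue=[1,3,4,6,7]; order=2
step 2: dequeue 1; queue=[3,4,6,7,0,5]; order=2,1
step 3: dequeue 3; queue=[4,6,7,0,5]; order=2,1,3
step 4: dequeue 4; queue=[6,7,0,5,8]; order=2,1,3,4
step 5: dequeue 6; queue=[7,0,5,8]; order=2,1,3,4,6
step 6: dequeue 7; queue=[0,5,8]; order=2,1,3,4,6,7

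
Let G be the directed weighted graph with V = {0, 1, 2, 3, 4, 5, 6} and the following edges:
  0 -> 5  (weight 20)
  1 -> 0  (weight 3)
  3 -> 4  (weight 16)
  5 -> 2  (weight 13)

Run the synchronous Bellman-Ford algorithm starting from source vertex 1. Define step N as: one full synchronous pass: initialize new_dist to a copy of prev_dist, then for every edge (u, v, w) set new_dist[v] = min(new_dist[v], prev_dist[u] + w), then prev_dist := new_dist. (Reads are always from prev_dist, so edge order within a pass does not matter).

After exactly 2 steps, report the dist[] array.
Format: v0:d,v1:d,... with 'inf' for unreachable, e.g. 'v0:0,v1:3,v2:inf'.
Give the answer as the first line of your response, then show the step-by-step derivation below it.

v0:3,v1:0,v2:inf,v3:inf,v4:inf,v5:23,v6:inf

step 1: dist = v0:3,v1:0,v2:inf,v3:inf,v4:inf,v5:inf,v6:inf
step 2: dist = v0:3,v1:0,v2:inf,v3:inf,v4:inf,v5:23,v6:inf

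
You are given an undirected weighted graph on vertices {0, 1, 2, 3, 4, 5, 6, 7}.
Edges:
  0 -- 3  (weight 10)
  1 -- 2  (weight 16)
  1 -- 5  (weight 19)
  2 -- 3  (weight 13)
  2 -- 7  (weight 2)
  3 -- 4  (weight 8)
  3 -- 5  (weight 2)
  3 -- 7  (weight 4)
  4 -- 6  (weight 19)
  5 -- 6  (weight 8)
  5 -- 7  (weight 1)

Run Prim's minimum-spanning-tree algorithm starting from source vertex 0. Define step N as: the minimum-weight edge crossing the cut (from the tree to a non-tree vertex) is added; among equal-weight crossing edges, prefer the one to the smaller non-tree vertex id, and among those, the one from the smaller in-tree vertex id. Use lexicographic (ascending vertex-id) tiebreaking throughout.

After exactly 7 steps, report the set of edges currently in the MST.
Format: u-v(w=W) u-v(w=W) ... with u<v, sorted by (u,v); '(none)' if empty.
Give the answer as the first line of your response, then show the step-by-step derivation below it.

0-3(w=10) 1-2(w=16) 2-7(w=2) 3-4(w=8) 3-5(w=2) 5-6(w=8) 5-7(w=1)

step 1: add edge 0-3 (w=10); MST = {0-3(w=10)}
step 2: add edge 3-5 (w=2); MST = {0-3(w=10) 3-5(w=2)}
step 3: add edge 5-7 (w=1); MST = {0-3(w=10) 3-5(w=2) 5-7(w=1)}
step 4: add edge 2-7 (w=2); MST = {0-3(w=10) 2-7(w=2) 3-5(w=2) 5-7(w=1)}
step 5: add edge 3-4 (w=8); MST = {0-3(w=10) 2-7(w=2) 3-4(w=8) 3-5(w=2) 5-7(w=1)}
step 6: add edge 5-6 (w=8); MST = {0-3(w=10) 2-7(w=2) 3-4(w=8) 3-5(w=2) 5-6(w=8) 5-7(w=1)}
step 7: add edge 1-2 (w=16); MST = {0-3(w=10) 1-2(w=16) 2-7(w=2) 3-4(w=8) 3-5(w=2) 5-6(w=8) 5-7(w=1)}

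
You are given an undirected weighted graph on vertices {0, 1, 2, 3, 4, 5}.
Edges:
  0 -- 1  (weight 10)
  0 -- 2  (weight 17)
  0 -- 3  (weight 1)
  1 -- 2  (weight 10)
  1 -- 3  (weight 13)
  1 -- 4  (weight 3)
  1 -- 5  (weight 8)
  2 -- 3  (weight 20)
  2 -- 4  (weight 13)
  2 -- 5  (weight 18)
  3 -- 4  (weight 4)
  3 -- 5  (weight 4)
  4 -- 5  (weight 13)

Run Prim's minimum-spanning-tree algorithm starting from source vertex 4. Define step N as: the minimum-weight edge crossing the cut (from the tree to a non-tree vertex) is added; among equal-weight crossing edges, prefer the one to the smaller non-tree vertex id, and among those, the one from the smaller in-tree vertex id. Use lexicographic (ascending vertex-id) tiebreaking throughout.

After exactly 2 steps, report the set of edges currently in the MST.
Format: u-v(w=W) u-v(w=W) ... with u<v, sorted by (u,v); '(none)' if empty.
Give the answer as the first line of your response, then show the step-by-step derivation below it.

1-4(w=3) 3-4(w=4)

step 1: add edge 1-4 (w=3); MST = {1-4(w=3)}
step 2: add edge 3-4 (w=4); MST = {1-4(w=3) 3-4(w=4)}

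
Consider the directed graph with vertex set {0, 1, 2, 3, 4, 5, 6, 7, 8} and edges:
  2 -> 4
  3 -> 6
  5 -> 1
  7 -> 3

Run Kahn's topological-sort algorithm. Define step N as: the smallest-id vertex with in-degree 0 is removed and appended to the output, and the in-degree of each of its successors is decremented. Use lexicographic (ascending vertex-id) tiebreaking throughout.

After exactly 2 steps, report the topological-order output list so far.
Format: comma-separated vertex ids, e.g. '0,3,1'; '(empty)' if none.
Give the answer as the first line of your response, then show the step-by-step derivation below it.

0,2

step 1: output 0; order=[0]; indeg=(0,1,0,1,1,0,1,0,0)
step 2: output 2; order=[0,2]; indeg=(0,1,0,1,0,0,1,0,0)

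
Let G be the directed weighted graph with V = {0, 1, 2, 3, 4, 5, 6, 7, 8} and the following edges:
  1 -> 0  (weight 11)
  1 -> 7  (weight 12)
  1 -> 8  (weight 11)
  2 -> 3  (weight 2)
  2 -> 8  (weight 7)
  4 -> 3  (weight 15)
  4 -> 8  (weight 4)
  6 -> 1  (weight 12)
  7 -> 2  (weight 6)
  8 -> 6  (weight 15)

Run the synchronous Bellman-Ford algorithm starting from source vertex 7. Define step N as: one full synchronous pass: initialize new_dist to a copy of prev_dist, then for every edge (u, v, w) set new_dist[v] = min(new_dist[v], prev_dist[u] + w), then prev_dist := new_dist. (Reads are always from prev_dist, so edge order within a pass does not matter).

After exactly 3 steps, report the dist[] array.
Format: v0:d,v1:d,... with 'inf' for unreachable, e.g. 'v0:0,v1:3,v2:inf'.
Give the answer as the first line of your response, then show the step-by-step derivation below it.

v0:inf,v1:inf,v2:6,v3:8,v4:inf,v5:inf,v6:28,v7:0,v8:13

step 1: dist = v0:inf,v1:inf,v2:6,v3:inf,v4:inf,v5:inf,v6:inf,v7:0,v8:inf
step 2: dist = v0:inf,v1:inf,v2:6,v3:8,v4:inf,v5:inf,v6:inf,v7:0,v8:13
step 3: dist = v0:inf,v1:inf,v2:6,v3:8,v4:inf,v5:inf,v6:28,v7:0,v8:13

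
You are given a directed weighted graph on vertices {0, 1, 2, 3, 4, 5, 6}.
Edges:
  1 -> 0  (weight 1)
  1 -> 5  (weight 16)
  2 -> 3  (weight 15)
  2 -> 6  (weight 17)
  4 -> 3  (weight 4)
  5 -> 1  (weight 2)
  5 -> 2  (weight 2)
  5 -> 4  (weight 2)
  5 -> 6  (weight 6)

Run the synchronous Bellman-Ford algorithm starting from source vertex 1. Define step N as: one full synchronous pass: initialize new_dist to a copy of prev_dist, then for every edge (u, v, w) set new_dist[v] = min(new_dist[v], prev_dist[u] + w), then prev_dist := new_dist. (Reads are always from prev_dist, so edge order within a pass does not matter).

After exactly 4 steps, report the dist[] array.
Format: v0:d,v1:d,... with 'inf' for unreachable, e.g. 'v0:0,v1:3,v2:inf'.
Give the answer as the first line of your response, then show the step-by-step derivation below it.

v0:1,v1:0,v2:18,v3:22,v4:18,v5:16,v6:22

step 1: dist = v0:1,v1:0,v2:inf,v3:inf,v4:inf,v5:16,v6:inf
step 2: dist = v0:1,v1:0,v2:18,v3:inf,v4:18,v5:16,v6:22
step 3: dist = v0:1,v1:0,v2:18,v3:22,v4:18,v5:16,v6:22
step 4: dist = v0:1,v1:0,v2:18,v3:22,v4:18,v5:16,v6:22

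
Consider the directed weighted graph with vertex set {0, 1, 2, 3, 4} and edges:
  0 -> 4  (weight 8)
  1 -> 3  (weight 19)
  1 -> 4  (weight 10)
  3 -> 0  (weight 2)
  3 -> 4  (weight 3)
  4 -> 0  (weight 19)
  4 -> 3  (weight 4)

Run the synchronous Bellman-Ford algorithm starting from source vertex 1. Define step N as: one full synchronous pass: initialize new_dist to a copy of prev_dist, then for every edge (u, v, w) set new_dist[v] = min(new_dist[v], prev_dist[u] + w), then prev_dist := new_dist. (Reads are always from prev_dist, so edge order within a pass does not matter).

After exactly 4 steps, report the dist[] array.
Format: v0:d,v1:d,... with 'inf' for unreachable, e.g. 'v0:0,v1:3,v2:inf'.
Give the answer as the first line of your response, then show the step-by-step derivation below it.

v0:16,v1:0,v2:inf,v3:14,v4:10

step 1: dist = v0:inf,v1:0,v2:inf,v3:19,v4:10
step 2: dist = v0:21,v1:0,v2:inf,v3:14,v4:10
step 3: dist = v0:16,v1:0,v2:inf,v3:14,v4:10
step 4: dist = v0:16,v1:0,v2:inf,v3:14,v4:10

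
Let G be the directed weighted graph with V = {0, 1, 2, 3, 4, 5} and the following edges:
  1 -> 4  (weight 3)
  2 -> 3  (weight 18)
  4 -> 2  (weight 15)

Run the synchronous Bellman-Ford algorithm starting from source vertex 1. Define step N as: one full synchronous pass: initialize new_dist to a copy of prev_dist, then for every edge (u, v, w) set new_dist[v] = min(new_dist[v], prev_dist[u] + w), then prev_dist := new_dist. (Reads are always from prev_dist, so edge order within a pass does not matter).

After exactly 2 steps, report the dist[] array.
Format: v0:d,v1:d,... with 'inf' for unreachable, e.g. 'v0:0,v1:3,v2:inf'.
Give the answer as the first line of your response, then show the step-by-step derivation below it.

v0:inf,v1:0,v2:18,v3:inf,v4:3,v5:inf

step 1: dist = v0:inf,v1:0,v2:inf,v3:inf,v4:3,v5:inf
step 2: dist = v0:inf,v1:0,v2:18,v3:inf,v4:3,v5:inf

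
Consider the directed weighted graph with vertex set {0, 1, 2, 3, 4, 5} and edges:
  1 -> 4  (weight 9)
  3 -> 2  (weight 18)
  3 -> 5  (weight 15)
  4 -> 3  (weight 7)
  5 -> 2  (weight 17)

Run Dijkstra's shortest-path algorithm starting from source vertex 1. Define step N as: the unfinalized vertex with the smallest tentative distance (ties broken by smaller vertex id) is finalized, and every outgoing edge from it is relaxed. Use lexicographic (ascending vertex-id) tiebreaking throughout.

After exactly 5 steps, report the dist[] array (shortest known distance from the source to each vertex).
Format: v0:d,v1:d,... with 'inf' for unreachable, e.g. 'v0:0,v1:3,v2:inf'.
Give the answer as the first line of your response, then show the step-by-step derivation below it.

v0:inf,v1:0,v2:34,v3:16,v4:9,v5:31

step 1: dist = v0:inf,v1:0,v2:inf,v3:inf,v4:9,v5:inf
step 2: dist = v0:inf,v1:0,v2:inf,v3:16,v4:9,v5:inf
step 3: dist = v0:inf,v1:0,v2:34,v3:16,v4:9,v5:31
step 4: dist = v0:inf,v1:0,v2:34,v3:16,v4:9,v5:31
step 5: dist = v0:inf,v1:0,v2:34,v3:16,v4:9,v5:31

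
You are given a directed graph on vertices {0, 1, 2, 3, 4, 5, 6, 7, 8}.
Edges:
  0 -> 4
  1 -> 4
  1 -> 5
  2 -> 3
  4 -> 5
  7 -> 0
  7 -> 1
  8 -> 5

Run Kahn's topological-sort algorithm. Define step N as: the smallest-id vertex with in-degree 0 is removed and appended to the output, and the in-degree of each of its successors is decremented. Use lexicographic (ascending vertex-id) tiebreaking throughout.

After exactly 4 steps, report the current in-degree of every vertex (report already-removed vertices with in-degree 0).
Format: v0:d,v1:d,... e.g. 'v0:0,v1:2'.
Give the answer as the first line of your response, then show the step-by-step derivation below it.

v0:0,v1:0,v2:0,v3:0,v4:2,v5:3,v6:0,v7:0,v8:0

step 1: output 2; order=[2]; indeg=(1,1,0,0,2,3,0,0,0)
step 2: output 3; order=[2,3]; indeg=(1,1,0,0,2,3,0,0,0)
step 3: output 6; order=[2,3,6]; indeg=(1,1,0,0,2,3,0,0,0)
step 4: output 7; order=[2,3,6,7]; indeg=(0,0,0,0,2,3,0,0,0)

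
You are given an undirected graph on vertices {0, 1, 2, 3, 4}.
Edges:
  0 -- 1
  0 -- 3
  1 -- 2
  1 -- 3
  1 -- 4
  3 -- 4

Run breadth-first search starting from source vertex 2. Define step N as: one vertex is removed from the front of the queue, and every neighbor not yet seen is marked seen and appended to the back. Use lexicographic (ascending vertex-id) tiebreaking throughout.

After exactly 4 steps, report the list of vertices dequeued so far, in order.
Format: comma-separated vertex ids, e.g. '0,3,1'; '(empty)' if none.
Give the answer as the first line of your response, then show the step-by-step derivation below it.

2,1,0,3

step 1: dequeue 2; queue=[1]; order=2
step 2: dequeue 1; queue=[0,3,4]; order=2,1
step 3: dequeue 0; queue=[3,4]; order=2,1,0
step 4: dequeue 3; queue=[4]; order=2,1,0,3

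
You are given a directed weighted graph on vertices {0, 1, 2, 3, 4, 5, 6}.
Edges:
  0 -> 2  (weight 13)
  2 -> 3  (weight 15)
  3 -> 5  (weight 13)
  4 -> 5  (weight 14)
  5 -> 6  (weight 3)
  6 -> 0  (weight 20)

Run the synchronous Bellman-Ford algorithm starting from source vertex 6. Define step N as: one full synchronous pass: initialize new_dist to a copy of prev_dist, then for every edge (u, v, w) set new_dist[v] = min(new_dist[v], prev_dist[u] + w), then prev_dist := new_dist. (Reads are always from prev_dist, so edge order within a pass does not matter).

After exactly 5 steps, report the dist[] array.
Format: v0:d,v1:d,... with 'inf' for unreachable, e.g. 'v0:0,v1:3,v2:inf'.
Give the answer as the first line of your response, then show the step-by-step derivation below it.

v0:20,v1:inf,v2:33,v3:48,v4:inf,v5:61,v6:0

step 1: dist = v0:20,v1:inf,v2:inf,v3:inf,v4:inf,v5:inf,v6:0
step 2: dist = v0:20,v1:inf,v2:33,v3:inf,v4:inf,v5:inf,v6:0
step 3: dist = v0:20,v1:inf,v2:33,v3:48,v4:inf,v5:inf,v6:0
step 4: dist = v0:20,v1:inf,v2:33,v3:48,v4:inf,v5:61,v6:0
step 5: dist = v0:20,v1:inf,v2:33,v3:48,v4:inf,v5:61,v6:0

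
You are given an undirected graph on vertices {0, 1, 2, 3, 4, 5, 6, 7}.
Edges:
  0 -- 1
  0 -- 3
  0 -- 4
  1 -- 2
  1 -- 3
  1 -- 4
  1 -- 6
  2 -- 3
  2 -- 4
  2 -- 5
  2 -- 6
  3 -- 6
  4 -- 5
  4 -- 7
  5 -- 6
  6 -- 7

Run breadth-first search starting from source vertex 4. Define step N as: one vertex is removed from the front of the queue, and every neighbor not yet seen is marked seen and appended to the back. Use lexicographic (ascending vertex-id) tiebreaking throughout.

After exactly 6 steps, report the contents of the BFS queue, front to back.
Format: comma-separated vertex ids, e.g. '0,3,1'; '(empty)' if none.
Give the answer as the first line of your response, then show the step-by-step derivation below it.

3,6

step 1: dequeue 4; queue=[0,1,2,5,7]; order=4
step 2: dequeue 0; queue=[1,2,5,7,3]; order=4,0
step 3: dequeue 1; queue=[2,5,7,3,6]; order=4,0,1
step 4: dequeue 2; queue=[5,7,3,6]; order=4,0,1,2
step 5: dequeue 5; queue=[7,3,6]; order=4,0,1,2,5
step 6: dequeue 7; queue=[3,6]; order=4,0,1,2,5,7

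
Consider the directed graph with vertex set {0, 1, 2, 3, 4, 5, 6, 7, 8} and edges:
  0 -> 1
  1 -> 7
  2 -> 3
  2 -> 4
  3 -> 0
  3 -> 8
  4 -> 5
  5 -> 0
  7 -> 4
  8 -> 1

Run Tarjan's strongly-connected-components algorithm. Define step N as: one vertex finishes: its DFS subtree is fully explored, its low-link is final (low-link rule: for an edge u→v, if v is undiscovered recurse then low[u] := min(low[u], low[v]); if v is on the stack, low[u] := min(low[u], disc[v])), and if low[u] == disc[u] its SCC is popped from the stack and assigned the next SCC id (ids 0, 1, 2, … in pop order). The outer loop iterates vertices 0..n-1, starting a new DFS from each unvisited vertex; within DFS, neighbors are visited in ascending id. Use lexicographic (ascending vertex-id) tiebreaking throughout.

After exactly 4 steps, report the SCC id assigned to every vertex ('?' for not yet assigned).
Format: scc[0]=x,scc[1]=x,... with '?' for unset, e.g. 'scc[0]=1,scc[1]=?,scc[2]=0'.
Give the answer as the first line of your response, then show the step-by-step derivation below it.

scc[0]=?,scc[1]=?,scc[2]=?,scc[3]=?,scc[4]=?,scc[5]=?,scc[6]=?,scc[7]=?,scc[8]=?

step 1: low=(low[0]=0,low[1]=1,low[2]=?,low[3]=?,low[4]=3,low[5]=0,low[6]=?,low[7]=2,low[8]=?); scc=(scc[0]=?,scc[1]=?,scc[2]=?,scc[3]=?,scc[4]=?,scc[5]=?,scc[6]=?,scc[7]=?,scc[8]=?)
step 2: low=(low[0]=0,low[1]=1,low[2]=?,low[3]=?,low[4]=0,low[5]=0,low[6]=?,low[7]=2,low[8]=?); scc=(scc[0]=?,scc[1]=?,scc[2]=?,scc[3]=?,scc[4]=?,scc[5]=?,scc[6]=?,scc[7]=?,scc[8]=?)
step 3: low=(low[0]=0,low[1]=1,low[2]=?,low[3]=?,low[4]=0,low[5]=0,low[6]=?,low[7]=0,low[8]=?); scc=(scc[0]=?,scc[1]=?,scc[2]=?,scc[3]=?,scc[4]=?,scc[5]=?,scc[6]=?,scc[7]=?,scc[8]=?)
step 4: low=(low[0]=0,low[1]=0,low[2]=?,low[3]=?,low[4]=0,low[5]=0,low[6]=?,low[7]=0,low[8]=?); scc=(scc[0]=?,scc[1]=?,scc[2]=?,scc[3]=?,scc[4]=?,scc[5]=?,scc[6]=?,scc[7]=?,scc[8]=?)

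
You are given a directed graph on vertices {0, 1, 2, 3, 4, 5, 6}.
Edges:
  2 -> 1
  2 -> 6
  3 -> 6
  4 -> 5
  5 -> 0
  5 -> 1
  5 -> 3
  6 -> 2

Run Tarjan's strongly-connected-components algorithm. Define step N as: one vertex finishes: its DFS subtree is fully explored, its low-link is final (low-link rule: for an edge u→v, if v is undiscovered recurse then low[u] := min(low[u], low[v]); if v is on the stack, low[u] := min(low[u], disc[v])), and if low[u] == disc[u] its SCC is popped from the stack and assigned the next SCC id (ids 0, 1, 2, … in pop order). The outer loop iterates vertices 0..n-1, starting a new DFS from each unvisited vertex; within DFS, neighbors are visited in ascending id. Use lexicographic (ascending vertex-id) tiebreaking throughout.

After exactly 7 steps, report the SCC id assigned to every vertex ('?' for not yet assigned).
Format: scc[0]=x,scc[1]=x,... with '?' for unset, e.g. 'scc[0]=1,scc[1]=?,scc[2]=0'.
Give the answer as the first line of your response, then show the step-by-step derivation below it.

scc[0]=0,scc[1]=1,scc[2]=2,scc[3]=3,scc[4]=5,scc[5]=4,scc[6]=2

step 1: low=(low[0]=0,low[1]=?,low[2]=?,low[3]=?,low[4]=?,low[5]=?,low[6]=?); scc=(scc[0]=0,scc[1]=?,scc[2]=?,scc[3]=?,scc[4]=?,scc[5]=?,scc[6]=?)
step 2: low=(low[0]=0,low[1]=1,low[2]=?,low[3]=?,low[4]=?,low[5]=?,low[6]=?); scc=(scc[0]=0,scc[1]=1,scc[2]=?,scc[3]=?,scc[4]=?,scc[5]=?,scc[6]=?)
step 3: low=(low[0]=0,low[1]=1,low[2]=2,low[3]=?,low[4]=?,low[5]=?,low[6]=2); scc=(scc[0]=0,scc[1]=1,scc[2]=?,scc[3]=?,scc[4]=?,scc[5]=?,scc[6]=?)
step 4: low=(low[0]=0,low[1]=1,low[2]=2,low[3]=?,low[4]=?,low[5]=?,low[6]=2); scc=(scc[0]=0,scc[1]=1,scc[2]=2,scc[3]=?,scc[4]=?,scc[5]=?,scc[6]=2)
step 5: low=(low[0]=0,low[1]=1,low[2]=2,low[3]=4,low[4]=?,low[5]=?,low[6]=2); scc=(scc[0]=0,scc[1]=1,scc[2]=2,scc[3]=3,scc[4]=?,scc[5]=?,scc[6]=2)
step 6: low=(low[0]=0,low[1]=1,low[2]=2,low[3]=4,low[4]=5,low[5]=6,low[6]=2); scc=(scc[0]=0,scc[1]=1,scc[2]=2,scc[3]=3,scc[4]=?,scc[5]=4,scc[6]=2)
step 7: low=(low[0]=0,low[1]=1,low[2]=2,low[3]=4,low[4]=5,low[5]=6,low[6]=2); scc=(scc[0]=0,scc[1]=1,scc[2]=2,scc[3]=3,scc[4]=5,scc[5]=4,scc[6]=2)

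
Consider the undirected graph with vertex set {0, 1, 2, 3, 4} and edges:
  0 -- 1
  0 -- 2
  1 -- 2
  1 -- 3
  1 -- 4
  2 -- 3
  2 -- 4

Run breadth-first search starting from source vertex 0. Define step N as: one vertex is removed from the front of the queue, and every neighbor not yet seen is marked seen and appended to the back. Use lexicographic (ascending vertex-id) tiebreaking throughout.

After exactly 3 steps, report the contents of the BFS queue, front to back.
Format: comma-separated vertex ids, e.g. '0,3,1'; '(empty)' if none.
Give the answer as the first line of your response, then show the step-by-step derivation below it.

3,4

step 1: dequeue 0; queue=[1,2]; order=0
step 2: dequeue 1; queue=[2,3,4]; order=0,1
step 3: dequeue 2; queue=[3,4]; order=0,1,2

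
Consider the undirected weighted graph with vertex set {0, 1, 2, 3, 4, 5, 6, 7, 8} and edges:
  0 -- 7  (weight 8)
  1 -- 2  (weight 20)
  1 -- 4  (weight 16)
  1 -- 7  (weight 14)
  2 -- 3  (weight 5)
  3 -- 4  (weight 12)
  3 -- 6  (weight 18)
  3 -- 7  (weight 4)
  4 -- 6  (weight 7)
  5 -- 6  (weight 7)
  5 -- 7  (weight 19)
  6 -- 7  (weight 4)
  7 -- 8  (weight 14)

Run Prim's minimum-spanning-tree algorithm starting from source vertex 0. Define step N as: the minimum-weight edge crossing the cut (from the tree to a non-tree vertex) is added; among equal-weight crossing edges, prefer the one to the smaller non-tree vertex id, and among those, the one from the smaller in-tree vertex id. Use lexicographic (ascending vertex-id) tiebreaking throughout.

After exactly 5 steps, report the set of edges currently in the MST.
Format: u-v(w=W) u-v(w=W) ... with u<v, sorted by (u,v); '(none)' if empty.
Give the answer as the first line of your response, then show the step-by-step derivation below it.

0-7(w=8) 2-3(w=5) 3-7(w=4) 4-6(w=7) 6-7(w=4)

step 1: add edge 0-7 (w=8); MST = {0-7(w=8)}
step 2: add edge 3-7 (w=4); MST = {0-7(w=8) 3-7(w=4)}
step 3: add edge 6-7 (w=4); MST = {0-7(w=8) 3-7(w=4) 6-7(w=4)}
step 4: add edge 2-3 (w=5); MST = {0-7(w=8) 2-3(w=5) 3-7(w=4) 6-7(w=4)}
step 5: add edge 4-6 (w=7); MST = {0-7(w=8) 2-3(w=5) 3-7(w=4) 4-6(w=7) 6-7(w=4)}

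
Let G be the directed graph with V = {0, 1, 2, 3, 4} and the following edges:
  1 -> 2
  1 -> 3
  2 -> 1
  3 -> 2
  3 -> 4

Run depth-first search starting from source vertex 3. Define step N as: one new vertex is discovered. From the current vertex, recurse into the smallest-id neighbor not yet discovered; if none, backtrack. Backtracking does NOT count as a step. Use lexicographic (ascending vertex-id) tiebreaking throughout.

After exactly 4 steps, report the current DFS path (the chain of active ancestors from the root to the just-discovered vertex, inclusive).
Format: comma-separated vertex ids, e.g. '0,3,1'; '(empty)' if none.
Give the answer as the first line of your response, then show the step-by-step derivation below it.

3,4

step 1: discover 3; path=3; order=3
step 2: discover 2; path=3>2; order=3,2
step 3: discover 1; path=3>2>1; order=3,2,1
step 4: discover 4; path=3>4; order=3,2,1,4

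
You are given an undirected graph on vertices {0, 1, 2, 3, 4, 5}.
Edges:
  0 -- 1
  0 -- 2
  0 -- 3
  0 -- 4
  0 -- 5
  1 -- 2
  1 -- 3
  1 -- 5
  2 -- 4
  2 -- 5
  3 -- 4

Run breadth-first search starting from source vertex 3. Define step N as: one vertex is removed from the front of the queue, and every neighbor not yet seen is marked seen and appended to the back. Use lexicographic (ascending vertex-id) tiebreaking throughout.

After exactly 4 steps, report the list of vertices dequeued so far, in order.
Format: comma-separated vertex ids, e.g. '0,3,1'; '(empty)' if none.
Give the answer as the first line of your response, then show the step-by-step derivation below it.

3,0,1,4

step 1: dequeue 3; queue=[0,1,4]; order=3
step 2: dequeue 0; queue=[1,4,2,5]; order=3,0
step 3: dequeue 1; queue=[4,2,5]; order=3,0,1
step 4: dequeue 4; queue=[2,5]; order=3,0,1,4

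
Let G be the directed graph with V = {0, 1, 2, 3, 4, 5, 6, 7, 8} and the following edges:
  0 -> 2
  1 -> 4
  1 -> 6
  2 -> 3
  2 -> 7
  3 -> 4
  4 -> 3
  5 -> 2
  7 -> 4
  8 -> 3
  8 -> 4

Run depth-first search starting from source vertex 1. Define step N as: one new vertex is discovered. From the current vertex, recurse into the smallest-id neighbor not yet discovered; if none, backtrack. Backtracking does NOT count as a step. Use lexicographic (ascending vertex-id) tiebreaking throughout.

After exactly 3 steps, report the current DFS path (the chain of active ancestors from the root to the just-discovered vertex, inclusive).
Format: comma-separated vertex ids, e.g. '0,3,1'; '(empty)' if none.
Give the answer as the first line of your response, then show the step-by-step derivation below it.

1,4,3

step 1: discover 1; path=1; order=1
step 2: discover 4; path=1>4; order=1,4
step 3: discover 3; path=1>4>3; order=1,4,3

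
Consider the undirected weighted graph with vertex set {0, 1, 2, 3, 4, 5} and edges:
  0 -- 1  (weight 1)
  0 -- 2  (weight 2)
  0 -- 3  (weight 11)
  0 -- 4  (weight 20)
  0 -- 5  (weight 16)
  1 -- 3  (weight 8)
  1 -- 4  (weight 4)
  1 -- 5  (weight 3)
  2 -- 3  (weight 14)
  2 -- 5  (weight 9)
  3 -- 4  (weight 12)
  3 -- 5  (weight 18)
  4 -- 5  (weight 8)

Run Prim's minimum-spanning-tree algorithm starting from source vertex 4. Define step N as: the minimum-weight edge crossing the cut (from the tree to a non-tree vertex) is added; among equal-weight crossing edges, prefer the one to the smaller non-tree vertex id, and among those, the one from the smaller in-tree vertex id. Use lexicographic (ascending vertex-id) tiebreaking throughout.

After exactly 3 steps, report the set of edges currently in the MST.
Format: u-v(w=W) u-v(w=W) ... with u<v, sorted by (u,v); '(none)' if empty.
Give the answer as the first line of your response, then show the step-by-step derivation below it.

0-1(w=1) 0-2(w=2) 1-4(w=4)

step 1: add edge 1-4 (w=4); MST = {1-4(w=4)}
step 2: add edge 0-1 (w=1); MST = {0-1(w=1) 1-4(w=4)}
step 3: add edge 0-2 (w=2); MST = {0-1(w=1) 0-2(w=2) 1-4(w=4)}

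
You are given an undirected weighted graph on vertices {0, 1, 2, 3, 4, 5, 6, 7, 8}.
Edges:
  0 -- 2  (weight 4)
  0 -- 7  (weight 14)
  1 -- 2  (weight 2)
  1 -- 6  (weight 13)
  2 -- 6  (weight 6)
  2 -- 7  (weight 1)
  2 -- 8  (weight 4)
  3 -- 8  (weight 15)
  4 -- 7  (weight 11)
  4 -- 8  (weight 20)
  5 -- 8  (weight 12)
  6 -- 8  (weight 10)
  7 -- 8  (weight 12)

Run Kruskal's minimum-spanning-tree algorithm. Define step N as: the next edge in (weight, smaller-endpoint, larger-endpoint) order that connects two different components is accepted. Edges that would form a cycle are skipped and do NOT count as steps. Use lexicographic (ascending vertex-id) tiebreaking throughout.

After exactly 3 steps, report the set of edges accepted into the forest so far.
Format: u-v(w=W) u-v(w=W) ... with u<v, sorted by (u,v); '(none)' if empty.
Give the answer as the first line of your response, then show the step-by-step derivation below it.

0-2(w=4) 1-2(w=2) 2-7(w=1)

step 1: add edge 2-7 (w=1); MST = {2-7(w=1)}
step 2: add edge 1-2 (w=2); MST = {1-2(w=2) 2-7(w=1)}
step 3: add edge 0-2 (w=4); MST = {0-2(w=4) 1-2(w=2) 2-7(w=1)}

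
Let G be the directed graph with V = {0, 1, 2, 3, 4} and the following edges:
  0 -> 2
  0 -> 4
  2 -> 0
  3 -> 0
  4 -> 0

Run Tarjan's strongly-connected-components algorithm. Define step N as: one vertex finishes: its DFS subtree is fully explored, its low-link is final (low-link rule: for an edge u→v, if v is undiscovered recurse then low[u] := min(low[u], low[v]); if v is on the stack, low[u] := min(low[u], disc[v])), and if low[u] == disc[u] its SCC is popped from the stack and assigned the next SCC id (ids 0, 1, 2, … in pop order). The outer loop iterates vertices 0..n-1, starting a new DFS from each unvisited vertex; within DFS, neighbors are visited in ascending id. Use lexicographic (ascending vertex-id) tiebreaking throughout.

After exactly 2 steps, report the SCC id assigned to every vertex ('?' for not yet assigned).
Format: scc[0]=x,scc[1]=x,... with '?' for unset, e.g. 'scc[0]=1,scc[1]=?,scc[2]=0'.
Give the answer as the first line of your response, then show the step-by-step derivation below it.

scc[0]=?,scc[1]=?,scc[2]=?,scc[3]=?,scc[4]=?

step 1: low=(low[0]=0,low[1]=?,low[2]=0,low[3]=?,low[4]=?); scc=(scc[0]=?,scc[1]=?,scc[2]=?,scc[3]=?,scc[4]=?)
step 2: low=(low[0]=0,low[1]=?,low[2]=0,low[3]=?,low[4]=0); scc=(scc[0]=?,scc[1]=?,scc[2]=?,scc[3]=?,scc[4]=?)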